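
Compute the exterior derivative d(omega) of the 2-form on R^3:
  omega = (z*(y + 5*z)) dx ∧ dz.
d(omega) = (-z) dx ∧ dy ∧ dz

For a 2-form omega = sum_{i<j} g_{ij} dx_i ∧ dx_j, the exterior derivative is
  d(omega) = sum_{i<j} d(g_{ij}) ∧ dx_i ∧ dx_j = sum_{i<j, k} (∂g_{ij}/∂x_k) dx_k ∧ dx_i ∧ dx_j.
Expand each term, using dx_k ∧ dx_i ∧ dx_j = sgn(permutation) dx_{(a)} ∧ dx_{(b)} ∧ dx_{(c)} with (a < b < c) sorted:
  d(z*(y + 5*z)) includes (∂/∂y)(z*(y + 5*z)) dy = (z) dy, which multiplied by dx ∧ dz gives (-z) dx ∧ dy ∧ dz
Collecting like 3-forms: d(omega) = (-z) dx ∧ dy ∧ dz.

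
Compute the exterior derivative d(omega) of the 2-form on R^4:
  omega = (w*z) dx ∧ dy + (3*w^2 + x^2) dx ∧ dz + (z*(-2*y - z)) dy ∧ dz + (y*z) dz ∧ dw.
d(omega) = (w) dx ∧ dy ∧ dz + (z) dx ∧ dy ∧ dw + (6*w) dx ∧ dz ∧ dw + (z) dy ∧ dz ∧ dw

For a 2-form omega = sum_{i<j} g_{ij} dx_i ∧ dx_j, the exterior derivative is
  d(omega) = sum_{i<j} d(g_{ij}) ∧ dx_i ∧ dx_j = sum_{i<j, k} (∂g_{ij}/∂x_k) dx_k ∧ dx_i ∧ dx_j.
Expand each term, using dx_k ∧ dx_i ∧ dx_j = sgn(permutation) dx_{(a)} ∧ dx_{(b)} ∧ dx_{(c)} with (a < b < c) sorted:
  d(w*z) includes (∂/∂z)(w*z) dz = (w) dz, which multiplied by dx ∧ dy gives (w) dx ∧ dy ∧ dz
  d(w*z) includes (∂/∂w)(w*z) dw = (z) dw, which multiplied by dx ∧ dy gives (z) dx ∧ dy ∧ dw
  d(3*w^2 + x^2) includes (∂/∂w)(3*w^2 + x^2) dw = (6*w) dw, which multiplied by dx ∧ dz gives (6*w) dx ∧ dz ∧ dw
  d(y*z) includes (∂/∂y)(y*z) dy = (z) dy, which multiplied by dz ∧ dw gives (z) dy ∧ dz ∧ dw
Collecting like 3-forms: d(omega) = (w) dx ∧ dy ∧ dz + (z) dx ∧ dy ∧ dw + (6*w) dx ∧ dz ∧ dw + (z) dy ∧ dz ∧ dw.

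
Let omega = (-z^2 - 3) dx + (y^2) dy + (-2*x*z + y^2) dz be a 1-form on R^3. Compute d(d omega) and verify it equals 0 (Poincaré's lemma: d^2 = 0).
d(d omega) = 0

Step 1: d omega = sum_{i<j} (∂f_j/∂x_i - ∂f_i/∂x_j) dx_i ∧ dx_j:
  coeff of dx ∧ dy: 0
  coeff of dx ∧ dz: 0
  coeff of dy ∧ dz: 2*y
Step 2: Apply d again to each 2-form coefficient. The only possible 3-form in R^3 is dx ∧ dy ∧ dz, with coefficient
  ∂(coeff of dy∧dz)/∂x - ∂(coeff of dx∧dz)/∂y + ∂(coeff of dx∧dy)/∂z
  = ∂/∂x (2*y) - ∂/∂y (0) + ∂/∂z (0).
Each of these terms simplifies to sums of mixed partials that cancel in pairs. The result is 0 (by equality of mixed partials for smooth functions — Schwarz / Clairaut).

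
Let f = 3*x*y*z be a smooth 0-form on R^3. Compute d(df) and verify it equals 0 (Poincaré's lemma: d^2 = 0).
d(df) = 0

Step 1: df = sum_i (∂f/∂x_i) dx_i = (3*y*z) dx + (3*x*z) dy + (3*x*y) dz.
Step 2: Apply d again. Using the 1-form formula, the coefficient of dx ∧ dy in d(df) is ∂^2 f/∂x ∂y - ∂^2 f/∂y ∂x = (3*z) - (3*z) = 0 (equality of mixed partials for smooth f).
Similarly for dx ∧ dz and dy ∧ dz — all coefficients vanish. So d(df) = 0.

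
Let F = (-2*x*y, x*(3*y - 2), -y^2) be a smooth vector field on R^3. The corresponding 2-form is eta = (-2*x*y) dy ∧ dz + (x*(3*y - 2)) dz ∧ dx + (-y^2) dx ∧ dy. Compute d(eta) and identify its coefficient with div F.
d(eta) = (3*x - 2*y) dx ∧ dy ∧ dz; div F = 3*x - 2*y

For a 2-form in R^3 of the form above, applying d gives a 3-form with coefficient ∂P/∂x + ∂Q/∂y + ∂R/∂z:
  ∂P/∂x = -2*y
  ∂Q/∂y = 3*x
  ∂R/∂z = 0
Sum = 3*x - 2*y, which is exactly div F.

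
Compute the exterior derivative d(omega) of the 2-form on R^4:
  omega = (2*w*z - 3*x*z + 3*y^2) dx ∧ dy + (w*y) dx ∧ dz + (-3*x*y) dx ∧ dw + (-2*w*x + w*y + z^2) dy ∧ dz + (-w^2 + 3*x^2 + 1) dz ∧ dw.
d(omega) = (-w - 3*x) dx ∧ dy ∧ dz + (3*x + 2*z) dx ∧ dy ∧ dw + (6*x + y) dx ∧ dz ∧ dw + (-2*x + y) dy ∧ dz ∧ dw

For a 2-form omega = sum_{i<j} g_{ij} dx_i ∧ dx_j, the exterior derivative is
  d(omega) = sum_{i<j} d(g_{ij}) ∧ dx_i ∧ dx_j = sum_{i<j, k} (∂g_{ij}/∂x_k) dx_k ∧ dx_i ∧ dx_j.
Expand each term, using dx_k ∧ dx_i ∧ dx_j = sgn(permutation) dx_{(a)} ∧ dx_{(b)} ∧ dx_{(c)} with (a < b < c) sorted:
  d(2*w*z - 3*x*z + 3*y^2) includes (∂/∂z)(2*w*z - 3*x*z + 3*y^2) dz = (2*w - 3*x) dz, which multiplied by dx ∧ dy gives (2*w - 3*x) dx ∧ dy ∧ dz
  d(2*w*z - 3*x*z + 3*y^2) includes (∂/∂w)(2*w*z - 3*x*z + 3*y^2) dw = (2*z) dw, which multiplied by dx ∧ dy gives (2*z) dx ∧ dy ∧ dw
  d(w*y) includes (∂/∂y)(w*y) dy = (w) dy, which multiplied by dx ∧ dz gives (-w) dx ∧ dy ∧ dz
  d(w*y) includes (∂/∂w)(w*y) dw = (y) dw, which multiplied by dx ∧ dz gives (y) dx ∧ dz ∧ dw
  d(-3*x*y) includes (∂/∂y)(-3*x*y) dy = (-3*x) dy, which multiplied by dx ∧ dw gives (3*x) dx ∧ dy ∧ dw
  d(-2*w*x + w*y + z^2) includes (∂/∂x)(-2*w*x + w*y + z^2) dx = (-2*w) dx, which multiplied by dy ∧ dz gives (-2*w) dx ∧ dy ∧ dz
  d(-2*w*x + w*y + z^2) includes (∂/∂w)(-2*w*x + w*y + z^2) dw = (-2*x + y) dw, which multiplied by dy ∧ dz gives (-2*x + y) dy ∧ dz ∧ dw
  d(-w^2 + 3*x^2 + 1) includes (∂/∂x)(-w^2 + 3*x^2 + 1) dx = (6*x) dx, which multiplied by dz ∧ dw gives (6*x) dx ∧ dz ∧ dw
Collecting like 3-forms: d(omega) = (-w - 3*x) dx ∧ dy ∧ dz + (3*x + 2*z) dx ∧ dy ∧ dw + (6*x + y) dx ∧ dz ∧ dw + (-2*x + y) dy ∧ dz ∧ dw.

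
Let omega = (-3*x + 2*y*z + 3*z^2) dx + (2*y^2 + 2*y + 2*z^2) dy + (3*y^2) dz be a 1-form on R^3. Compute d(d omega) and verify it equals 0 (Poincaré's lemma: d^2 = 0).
d(d omega) = 0

Step 1: d omega = sum_{i<j} (∂f_j/∂x_i - ∂f_i/∂x_j) dx_i ∧ dx_j:
  coeff of dx ∧ dy: -2*z
  coeff of dx ∧ dz: -2*y - 6*z
  coeff of dy ∧ dz: 6*y - 4*z
Step 2: Apply d again to each 2-form coefficient. The only possible 3-form in R^3 is dx ∧ dy ∧ dz, with coefficient
  ∂(coeff of dy∧dz)/∂x - ∂(coeff of dx∧dz)/∂y + ∂(coeff of dx∧dy)/∂z
  = ∂/∂x (6*y - 4*z) - ∂/∂y (-2*y - 6*z) + ∂/∂z (-2*z).
Each of these terms simplifies to sums of mixed partials that cancel in pairs. The result is 0 (by equality of mixed partials for smooth functions — Schwarz / Clairaut).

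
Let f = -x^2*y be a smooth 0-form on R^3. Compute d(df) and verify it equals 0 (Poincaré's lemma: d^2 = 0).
d(df) = 0

Step 1: df = sum_i (∂f/∂x_i) dx_i = (-2*x*y) dx + (-x^2) dy + (0) dz.
Step 2: Apply d again. Using the 1-form formula, the coefficient of dx ∧ dy in d(df) is ∂^2 f/∂x ∂y - ∂^2 f/∂y ∂x = (-2*x) - (-2*x) = 0 (equality of mixed partials for smooth f).
Similarly for dx ∧ dz and dy ∧ dz — all coefficients vanish. So d(df) = 0.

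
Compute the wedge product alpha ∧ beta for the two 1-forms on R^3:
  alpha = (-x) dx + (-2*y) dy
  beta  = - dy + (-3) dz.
alpha ∧ beta = (x) dx ∧ dy + (3*x) dx ∧ dz + (6*y) dy ∧ dz

Distribute the wedge, using dx_i ∧ dx_j = -dx_j ∧ dx_i and dx_i ∧ dx_i = 0. For each pair (i, j) with i < j, the coefficient of dx_i ∧ dx_j in alpha ∧ beta is (alpha_i * beta_j - alpha_j * beta_i). Collecting: alpha ∧ beta = (x) dx ∧ dy + (3*x) dx ∧ dz + (6*y) dy ∧ dz.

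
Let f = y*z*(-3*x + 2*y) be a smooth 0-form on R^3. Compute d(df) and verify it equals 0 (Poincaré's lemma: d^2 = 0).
d(df) = 0

Step 1: df = sum_i (∂f/∂x_i) dx_i = (-3*y*z) dx + (z*(-3*x + 4*y)) dy + (y*(-3*x + 2*y)) dz.
Step 2: Apply d again. Using the 1-form formula, the coefficient of dx ∧ dy in d(df) is ∂^2 f/∂x ∂y - ∂^2 f/∂y ∂x = (-3*z) - (-3*z) = 0 (equality of mixed partials for smooth f).
Similarly for dx ∧ dz and dy ∧ dz — all coefficients vanish. So d(df) = 0.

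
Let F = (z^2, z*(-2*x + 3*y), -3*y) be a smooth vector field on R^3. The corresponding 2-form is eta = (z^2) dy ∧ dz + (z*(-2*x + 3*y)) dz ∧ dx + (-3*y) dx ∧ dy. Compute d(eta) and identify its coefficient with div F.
d(eta) = (3*z) dx ∧ dy ∧ dz; div F = 3*z

For a 2-form in R^3 of the form above, applying d gives a 3-form with coefficient ∂P/∂x + ∂Q/∂y + ∂R/∂z:
  ∂P/∂x = 0
  ∂Q/∂y = 3*z
  ∂R/∂z = 0
Sum = 3*z, which is exactly div F.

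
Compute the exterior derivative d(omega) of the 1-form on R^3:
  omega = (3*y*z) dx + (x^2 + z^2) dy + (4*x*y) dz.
d(omega) = (2*x - 3*z) dx ∧ dy + (y) dx ∧ dz + (4*x - 2*z) dy ∧ dz

For a 1-form omega = sum_i f_i dx_i, the exterior derivative is
  d(omega) = sum_{i < j} (∂f_j/∂x_i - ∂f_i/∂x_j) dx_i ∧ dx_j.
  coefficient of dx ∧ dy: ∂f_2/∂x - ∂f_1/∂y = ∂(x^2 + z^2)/∂x - ∂(3*y*z)/∂y = 2*x - 3*z
  coefficient of dx ∧ dz: ∂f_3/∂x - ∂f_1/∂z = ∂(4*x*y)/∂x - ∂(3*y*z)/∂z = y
  coefficient of dy ∧ dz: ∂f_3/∂y - ∂f_2/∂z = ∂(4*x*y)/∂y - ∂(x^2 + z^2)/∂z = 4*x - 2*z
Assembling: d(omega) = (2*x - 3*z) dx ∧ dy + (y) dx ∧ dz + (4*x - 2*z) dy ∧ dz.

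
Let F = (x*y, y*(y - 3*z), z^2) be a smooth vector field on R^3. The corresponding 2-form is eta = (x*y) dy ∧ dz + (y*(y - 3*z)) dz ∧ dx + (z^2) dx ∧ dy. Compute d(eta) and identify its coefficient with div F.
d(eta) = (3*y - z) dx ∧ dy ∧ dz; div F = 3*y - z

For a 2-form in R^3 of the form above, applying d gives a 3-form with coefficient ∂P/∂x + ∂Q/∂y + ∂R/∂z:
  ∂P/∂x = y
  ∂Q/∂y = 2*y - 3*z
  ∂R/∂z = 2*z
Sum = 3*y - z, which is exactly div F.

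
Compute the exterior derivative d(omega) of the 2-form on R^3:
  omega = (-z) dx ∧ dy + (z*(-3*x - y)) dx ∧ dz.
d(omega) = (z - 1) dx ∧ dy ∧ dz

For a 2-form omega = sum_{i<j} g_{ij} dx_i ∧ dx_j, the exterior derivative is
  d(omega) = sum_{i<j} d(g_{ij}) ∧ dx_i ∧ dx_j = sum_{i<j, k} (∂g_{ij}/∂x_k) dx_k ∧ dx_i ∧ dx_j.
Expand each term, using dx_k ∧ dx_i ∧ dx_j = sgn(permutation) dx_{(a)} ∧ dx_{(b)} ∧ dx_{(c)} with (a < b < c) sorted:
  d(-z) includes (∂/∂z)(-z) dz = (-1) dz, which multiplied by dx ∧ dy gives (-1) dx ∧ dy ∧ dz
  d(z*(-3*x - y)) includes (∂/∂y)(z*(-3*x - y)) dy = (-z) dy, which multiplied by dx ∧ dz gives (z) dx ∧ dy ∧ dz
Collecting like 3-forms: d(omega) = (z - 1) dx ∧ dy ∧ dz.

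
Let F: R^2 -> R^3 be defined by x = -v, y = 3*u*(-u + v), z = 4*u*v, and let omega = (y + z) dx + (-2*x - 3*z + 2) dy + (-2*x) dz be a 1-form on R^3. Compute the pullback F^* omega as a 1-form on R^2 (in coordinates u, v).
F^* omega = (72*u^2*v - 36*u*v^2 - 12*u*v - 12*u + 14*v^2 + 6*v) du + (u*(-36*u*v + 3*u + 7*v + 6)) dv

Using F^*(f dg) = (f ∘ F) d(g ∘ F), substitute each coordinate x_i by F_i(u, v) in f_i, and replace dx_i by d F_i = (∂F_i/∂u) du + (∂F_i/∂v) dv.
  For the x component: f_1(F) = u*(-3*u + 7*v); d F_1 = (0) du + (-1) dv
  For the y component: f_2(F) = -12*u*v + 2*v + 2; d F_2 = (-6*u + 3*v) du + (3*u) dv
  For the z component: f_3(F) = 2*v; d F_3 = (4*v) du + (4*u) dv
Combining and collecting du, dv coefficients:
  coeff of du: 72*u^2*v - 36*u*v^2 - 12*u*v - 12*u + 14*v^2 + 6*v
  coeff of dv: u*(-36*u*v + 3*u + 7*v + 6)
F^* omega = (72*u^2*v - 36*u*v^2 - 12*u*v - 12*u + 14*v^2 + 6*v) du + (u*(-36*u*v + 3*u + 7*v + 6)) dv.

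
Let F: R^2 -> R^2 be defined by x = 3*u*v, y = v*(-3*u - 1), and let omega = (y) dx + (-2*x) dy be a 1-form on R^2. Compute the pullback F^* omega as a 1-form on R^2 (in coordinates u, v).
F^* omega = (v^2*(9*u - 3)) du + (3*u*v*(3*u + 1)) dv

Using F^*(f dg) = (f ∘ F) d(g ∘ F), substitute each coordinate x_i by F_i(u, v) in f_i, and replace dx_i by d F_i = (∂F_i/∂u) du + (∂F_i/∂v) dv.
  For the x component: f_1(F) = v*(-3*u - 1); d F_1 = (3*v) du + (3*u) dv
  For the y component: f_2(F) = -6*u*v; d F_2 = (-3*v) du + (-3*u - 1) dv
Combining and collecting du, dv coefficients:
  coeff of du: v^2*(9*u - 3)
  coeff of dv: 3*u*v*(3*u + 1)
F^* omega = (v^2*(9*u - 3)) du + (3*u*v*(3*u + 1)) dv.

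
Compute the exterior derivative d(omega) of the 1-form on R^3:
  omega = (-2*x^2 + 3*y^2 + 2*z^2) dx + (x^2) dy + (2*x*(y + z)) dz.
d(omega) = (2*x - 6*y) dx ∧ dy + (2*y - 2*z) dx ∧ dz + (2*x) dy ∧ dz

For a 1-form omega = sum_i f_i dx_i, the exterior derivative is
  d(omega) = sum_{i < j} (∂f_j/∂x_i - ∂f_i/∂x_j) dx_i ∧ dx_j.
  coefficient of dx ∧ dy: ∂f_2/∂x - ∂f_1/∂y = ∂(x^2)/∂x - ∂(-2*x^2 + 3*y^2 + 2*z^2)/∂y = 2*x - 6*y
  coefficient of dx ∧ dz: ∂f_3/∂x - ∂f_1/∂z = ∂(2*x*(y + z))/∂x - ∂(-2*x^2 + 3*y^2 + 2*z^2)/∂z = 2*y - 2*z
  coefficient of dy ∧ dz: ∂f_3/∂y - ∂f_2/∂z = ∂(2*x*(y + z))/∂y - ∂(x^2)/∂z = 2*x
Assembling: d(omega) = (2*x - 6*y) dx ∧ dy + (2*y - 2*z) dx ∧ dz + (2*x) dy ∧ dz.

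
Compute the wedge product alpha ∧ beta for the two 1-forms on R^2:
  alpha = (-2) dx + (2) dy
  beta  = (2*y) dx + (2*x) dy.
alpha ∧ beta = (-4*x - 4*y) dx ∧ dy

Distribute the wedge, using dx_i ∧ dx_j = -dx_j ∧ dx_i and dx_i ∧ dx_i = 0. For each pair (i, j) with i < j, the coefficient of dx_i ∧ dx_j in alpha ∧ beta is (alpha_i * beta_j - alpha_j * beta_i). Collecting: alpha ∧ beta = (-4*x - 4*y) dx ∧ dy.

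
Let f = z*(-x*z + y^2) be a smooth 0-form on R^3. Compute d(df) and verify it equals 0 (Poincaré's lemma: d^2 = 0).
d(df) = 0

Step 1: df = sum_i (∂f/∂x_i) dx_i = (-z^2) dx + (2*y*z) dy + (-2*x*z + y^2) dz.
Step 2: Apply d again. Using the 1-form formula, the coefficient of dx ∧ dy in d(df) is ∂^2 f/∂x ∂y - ∂^2 f/∂y ∂x = (0) - (0) = 0 (equality of mixed partials for smooth f).
Similarly for dx ∧ dz and dy ∧ dz — all coefficients vanish. So d(df) = 0.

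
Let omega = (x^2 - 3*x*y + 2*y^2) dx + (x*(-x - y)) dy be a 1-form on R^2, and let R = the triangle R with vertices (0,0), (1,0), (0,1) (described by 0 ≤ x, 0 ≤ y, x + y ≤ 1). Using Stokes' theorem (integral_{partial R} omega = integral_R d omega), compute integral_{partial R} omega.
integral_(partial R) omega = -2/3

Stokes: integral_partial_R omega = integral_R d omega with d omega = (∂Q/∂x - ∂P/∂y) dx ∧ dy.
  ∂Q/∂x = -2*x - y
  ∂P/∂y = -3*x + 4*y
  integrand = ∂Q/∂x - ∂P/∂y = x - 5*y.
Integrating over R: integral_0^1 integral_0^{1-x} (x - 5*y) dy dx = -2/3.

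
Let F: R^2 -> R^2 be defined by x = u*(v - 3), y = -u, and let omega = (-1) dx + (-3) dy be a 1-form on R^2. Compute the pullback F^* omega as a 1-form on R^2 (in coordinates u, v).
F^* omega = (6 - v) du + (-u) dv

Using F^*(f dg) = (f ∘ F) d(g ∘ F), substitute each coordinate x_i by F_i(u, v) in f_i, and replace dx_i by d F_i = (∂F_i/∂u) du + (∂F_i/∂v) dv.
  For the x component: f_1(F) = -1; d F_1 = (v - 3) du + (u) dv
  For the y component: f_2(F) = -3; d F_2 = (-1) du + (0) dv
Combining and collecting du, dv coefficients:
  coeff of du: 6 - v
  coeff of dv: -u
F^* omega = (6 - v) du + (-u) dv.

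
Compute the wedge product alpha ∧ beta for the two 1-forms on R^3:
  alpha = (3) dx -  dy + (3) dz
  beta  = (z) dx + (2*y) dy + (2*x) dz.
alpha ∧ beta = (6*y + z) dx ∧ dy + (6*x - 3*z) dx ∧ dz + (-2*x - 6*y) dy ∧ dz

Distribute the wedge, using dx_i ∧ dx_j = -dx_j ∧ dx_i and dx_i ∧ dx_i = 0. For each pair (i, j) with i < j, the coefficient of dx_i ∧ dx_j in alpha ∧ beta is (alpha_i * beta_j - alpha_j * beta_i). Collecting: alpha ∧ beta = (6*y + z) dx ∧ dy + (6*x - 3*z) dx ∧ dz + (-2*x - 6*y) dy ∧ dz.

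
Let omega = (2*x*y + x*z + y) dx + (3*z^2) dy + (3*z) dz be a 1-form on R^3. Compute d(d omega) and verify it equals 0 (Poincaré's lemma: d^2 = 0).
d(d omega) = 0

Step 1: d omega = sum_{i<j} (∂f_j/∂x_i - ∂f_i/∂x_j) dx_i ∧ dx_j:
  coeff of dx ∧ dy: -2*x - 1
  coeff of dx ∧ dz: -x
  coeff of dy ∧ dz: -6*z
Step 2: Apply d again to each 2-form coefficient. The only possible 3-form in R^3 is dx ∧ dy ∧ dz, with coefficient
  ∂(coeff of dy∧dz)/∂x - ∂(coeff of dx∧dz)/∂y + ∂(coeff of dx∧dy)/∂z
  = ∂/∂x (-6*z) - ∂/∂y (-x) + ∂/∂z (-2*x - 1).
Each of these terms simplifies to sums of mixed partials that cancel in pairs. The result is 0 (by equality of mixed partials for smooth functions — Schwarz / Clairaut).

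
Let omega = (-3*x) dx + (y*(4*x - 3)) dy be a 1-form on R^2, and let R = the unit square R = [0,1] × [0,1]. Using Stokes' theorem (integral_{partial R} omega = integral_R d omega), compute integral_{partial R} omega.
integral_(partial R) omega = 2

Stokes: integral_partial_R omega = integral_R d omega with d omega = (∂Q/∂x - ∂P/∂y) dx ∧ dy.
  ∂Q/∂x = 4*y
  ∂P/∂y = 0
  integrand = ∂Q/∂x - ∂P/∂y = 4*y.
Integrating over R: integral_0^1 integral_0^1 (4*y) dx dy = 2.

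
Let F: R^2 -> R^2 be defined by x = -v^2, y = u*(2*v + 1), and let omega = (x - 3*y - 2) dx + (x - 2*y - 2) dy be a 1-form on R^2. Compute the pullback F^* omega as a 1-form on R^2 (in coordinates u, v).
F^* omega = (-8*u*v^2 - 8*u*v - 2*u - 2*v^3 - v^2 - 4*v - 2) du + (-8*u^2*v - 4*u^2 + 10*u*v^2 + 6*u*v - 4*u + 2*v^3 + 4*v) dv

Using F^*(f dg) = (f ∘ F) d(g ∘ F), substitute each coordinate x_i by F_i(u, v) in f_i, and replace dx_i by d F_i = (∂F_i/∂u) du + (∂F_i/∂v) dv.
  For the x component: f_1(F) = -6*u*v - 3*u - v^2 - 2; d F_1 = (0) du + (-2*v) dv
  For the y component: f_2(F) = -4*u*v - 2*u - v^2 - 2; d F_2 = (2*v + 1) du + (2*u) dv
Combining and collecting du, dv coefficients:
  coeff of du: -8*u*v^2 - 8*u*v - 2*u - 2*v^3 - v^2 - 4*v - 2
  coeff of dv: -8*u^2*v - 4*u^2 + 10*u*v^2 + 6*u*v - 4*u + 2*v^3 + 4*v
F^* omega = (-8*u*v^2 - 8*u*v - 2*u - 2*v^3 - v^2 - 4*v - 2) du + (-8*u^2*v - 4*u^2 + 10*u*v^2 + 6*u*v - 4*u + 2*v^3 + 4*v) dv.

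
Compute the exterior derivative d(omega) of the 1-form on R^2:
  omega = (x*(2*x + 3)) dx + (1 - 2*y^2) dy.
d(omega) = 0

For a 1-form omega = sum_i f_i dx_i, the exterior derivative is
  d(omega) = sum_{i < j} (∂f_j/∂x_i - ∂f_i/∂x_j) dx_i ∧ dx_j.

Assembling: d(omega) = 0.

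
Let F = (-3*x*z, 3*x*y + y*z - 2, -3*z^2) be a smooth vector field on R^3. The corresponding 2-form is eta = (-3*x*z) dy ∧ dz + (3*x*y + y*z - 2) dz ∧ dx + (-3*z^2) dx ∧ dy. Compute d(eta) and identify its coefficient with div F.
d(eta) = (3*x - 8*z) dx ∧ dy ∧ dz; div F = 3*x - 8*z

For a 2-form in R^3 of the form above, applying d gives a 3-form with coefficient ∂P/∂x + ∂Q/∂y + ∂R/∂z:
  ∂P/∂x = -3*z
  ∂Q/∂y = 3*x + z
  ∂R/∂z = -6*z
Sum = 3*x - 8*z, which is exactly div F.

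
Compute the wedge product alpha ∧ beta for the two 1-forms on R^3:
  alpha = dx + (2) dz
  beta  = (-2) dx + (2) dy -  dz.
alpha ∧ beta = (2) dx ∧ dy + (3) dx ∧ dz + (-4) dy ∧ dz

Distribute the wedge, using dx_i ∧ dx_j = -dx_j ∧ dx_i and dx_i ∧ dx_i = 0. For each pair (i, j) with i < j, the coefficient of dx_i ∧ dx_j in alpha ∧ beta is (alpha_i * beta_j - alpha_j * beta_i). Collecting: alpha ∧ beta = (2) dx ∧ dy + (3) dx ∧ dz + (-4) dy ∧ dz.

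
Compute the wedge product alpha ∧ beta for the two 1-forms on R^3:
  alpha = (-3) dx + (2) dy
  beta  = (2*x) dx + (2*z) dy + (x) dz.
alpha ∧ beta = (-4*x - 6*z) dx ∧ dy + (-3*x) dx ∧ dz + (2*x) dy ∧ dz

Distribute the wedge, using dx_i ∧ dx_j = -dx_j ∧ dx_i and dx_i ∧ dx_i = 0. For each pair (i, j) with i < j, the coefficient of dx_i ∧ dx_j in alpha ∧ beta is (alpha_i * beta_j - alpha_j * beta_i). Collecting: alpha ∧ beta = (-4*x - 6*z) dx ∧ dy + (-3*x) dx ∧ dz + (2*x) dy ∧ dz.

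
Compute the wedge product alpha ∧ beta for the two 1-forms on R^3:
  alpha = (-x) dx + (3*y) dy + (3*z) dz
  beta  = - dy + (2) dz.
alpha ∧ beta = (x) dx ∧ dy + (-2*x) dx ∧ dz + (6*y + 3*z) dy ∧ dz

Distribute the wedge, using dx_i ∧ dx_j = -dx_j ∧ dx_i and dx_i ∧ dx_i = 0. For each pair (i, j) with i < j, the coefficient of dx_i ∧ dx_j in alpha ∧ beta is (alpha_i * beta_j - alpha_j * beta_i). Collecting: alpha ∧ beta = (x) dx ∧ dy + (-2*x) dx ∧ dz + (6*y + 3*z) dy ∧ dz.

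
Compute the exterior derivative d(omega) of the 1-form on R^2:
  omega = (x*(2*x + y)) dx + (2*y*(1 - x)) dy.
d(omega) = (-x - 2*y) dx ∧ dy

For a 1-form omega = sum_i f_i dx_i, the exterior derivative is
  d(omega) = sum_{i < j} (∂f_j/∂x_i - ∂f_i/∂x_j) dx_i ∧ dx_j.
  coefficient of dx ∧ dy: ∂f_2/∂x - ∂f_1/∂y = ∂(2*y*(1 - x))/∂x - ∂(x*(2*x + y))/∂y = -x - 2*y
Assembling: d(omega) = (-x - 2*y) dx ∧ dy.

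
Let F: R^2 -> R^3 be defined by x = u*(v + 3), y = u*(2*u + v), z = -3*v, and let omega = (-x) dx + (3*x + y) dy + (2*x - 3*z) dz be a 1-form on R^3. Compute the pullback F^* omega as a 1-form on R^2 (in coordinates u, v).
F^* omega = (u*(8*u^2 + 18*u*v + 36*u + 3*v^2 + 3*v - 9)) du + (2*u^3 + 3*u^2*v + 6*u^2 - 6*u*v - 18*u - 27*v) dv

Using F^*(f dg) = (f ∘ F) d(g ∘ F), substitute each coordinate x_i by F_i(u, v) in f_i, and replace dx_i by d F_i = (∂F_i/∂u) du + (∂F_i/∂v) dv.
  For the x component: f_1(F) = u*(-v - 3); d F_1 = (v + 3) du + (u) dv
  For the y component: f_2(F) = u*(2*u + 4*v + 9); d F_2 = (4*u + v) du + (u) dv
  For the z component: f_3(F) = 2*u*v + 6*u + 9*v; d F_3 = (0) du + (-3) dv
Combining and collecting du, dv coefficients:
  coeff of du: u*(8*u^2 + 18*u*v + 36*u + 3*v^2 + 3*v - 9)
  coeff of dv: 2*u^3 + 3*u^2*v + 6*u^2 - 6*u*v - 18*u - 27*v
F^* omega = (u*(8*u^2 + 18*u*v + 36*u + 3*v^2 + 3*v - 9)) du + (2*u^3 + 3*u^2*v + 6*u^2 - 6*u*v - 18*u - 27*v) dv.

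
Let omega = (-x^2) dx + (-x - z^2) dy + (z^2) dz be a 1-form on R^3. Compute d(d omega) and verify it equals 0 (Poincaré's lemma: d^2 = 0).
d(d omega) = 0

Step 1: d omega = sum_{i<j} (∂f_j/∂x_i - ∂f_i/∂x_j) dx_i ∧ dx_j:
  coeff of dx ∧ dy: -1
  coeff of dx ∧ dz: 0
  coeff of dy ∧ dz: 2*z
Step 2: Apply d again to each 2-form coefficient. The only possible 3-form in R^3 is dx ∧ dy ∧ dz, with coefficient
  ∂(coeff of dy∧dz)/∂x - ∂(coeff of dx∧dz)/∂y + ∂(coeff of dx∧dy)/∂z
  = ∂/∂x (2*z) - ∂/∂y (0) + ∂/∂z (-1).
Each of these terms simplifies to sums of mixed partials that cancel in pairs. The result is 0 (by equality of mixed partials for smooth functions — Schwarz / Clairaut).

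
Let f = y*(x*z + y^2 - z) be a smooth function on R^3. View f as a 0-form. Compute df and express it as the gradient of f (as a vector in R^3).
df = (y*z) dx + (x*z + 3*y^2 - z) dy + (y*(x - 1)) dz; grad f = (y*z, x*z + 3*y^2 - z, y*(x - 1))

For a 0-form f, d f = (∂f/∂x) dx + (∂f/∂y) dy + (∂f/∂z) dz. The components of the vector representation are exactly the entries of grad f in Cartesian coordinates:
  ∂f/∂x = y*z
  ∂f/∂y = x*z + 3*y^2 - z
  ∂f/∂z = y*(x - 1).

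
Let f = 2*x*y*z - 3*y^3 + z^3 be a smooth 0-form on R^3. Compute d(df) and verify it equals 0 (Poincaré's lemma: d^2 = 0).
d(df) = 0

Step 1: df = sum_i (∂f/∂x_i) dx_i = (2*y*z) dx + (2*x*z - 9*y^2) dy + (2*x*y + 3*z^2) dz.
Step 2: Apply d again. Using the 1-form formula, the coefficient of dx ∧ dy in d(df) is ∂^2 f/∂x ∂y - ∂^2 f/∂y ∂x = (2*z) - (2*z) = 0 (equality of mixed partials for smooth f).
Similarly for dx ∧ dz and dy ∧ dz — all coefficients vanish. So d(df) = 0.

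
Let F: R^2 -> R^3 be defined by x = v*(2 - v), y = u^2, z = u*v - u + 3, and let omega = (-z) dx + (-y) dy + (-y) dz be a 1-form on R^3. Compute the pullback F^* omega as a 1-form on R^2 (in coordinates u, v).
F^* omega = (u^2*(-2*u - v + 1)) du + (-u^3 + 2*u*v^2 - 4*u*v + 2*u + 6*v - 6) dv

Using F^*(f dg) = (f ∘ F) d(g ∘ F), substitute each coordinate x_i by F_i(u, v) in f_i, and replace dx_i by d F_i = (∂F_i/∂u) du + (∂F_i/∂v) dv.
  For the x component: f_1(F) = -u*v + u - 3; d F_1 = (0) du + (2 - 2*v) dv
  For the y component: f_2(F) = -u^2; d F_2 = (2*u) du + (0) dv
  For the z component: f_3(F) = -u^2; d F_3 = (v - 1) du + (u) dv
Combining and collecting du, dv coefficients:
  coeff of du: u^2*(-2*u - v + 1)
  coeff of dv: -u^3 + 2*u*v^2 - 4*u*v + 2*u + 6*v - 6
F^* omega = (u^2*(-2*u - v + 1)) du + (-u^3 + 2*u*v^2 - 4*u*v + 2*u + 6*v - 6) dv.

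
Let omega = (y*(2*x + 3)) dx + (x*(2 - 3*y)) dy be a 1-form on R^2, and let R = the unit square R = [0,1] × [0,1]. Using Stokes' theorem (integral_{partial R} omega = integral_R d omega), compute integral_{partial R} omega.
integral_(partial R) omega = -7/2

Stokes: integral_partial_R omega = integral_R d omega with d omega = (∂Q/∂x - ∂P/∂y) dx ∧ dy.
  ∂Q/∂x = 2 - 3*y
  ∂P/∂y = 2*x + 3
  integrand = ∂Q/∂x - ∂P/∂y = -2*x - 3*y - 1.
Integrating over R: integral_0^1 integral_0^1 (-2*x - 3*y - 1) dx dy = -7/2.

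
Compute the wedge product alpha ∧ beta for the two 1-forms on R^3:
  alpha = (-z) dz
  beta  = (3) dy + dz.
alpha ∧ beta = (3*z) dy ∧ dz

Distribute the wedge, using dx_i ∧ dx_j = -dx_j ∧ dx_i and dx_i ∧ dx_i = 0. For each pair (i, j) with i < j, the coefficient of dx_i ∧ dx_j in alpha ∧ beta is (alpha_i * beta_j - alpha_j * beta_i). Collecting: alpha ∧ beta = (3*z) dy ∧ dz.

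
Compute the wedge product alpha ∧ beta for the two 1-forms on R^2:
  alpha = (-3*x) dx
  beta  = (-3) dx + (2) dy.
alpha ∧ beta = (-6*x) dx ∧ dy

Distribute the wedge, using dx_i ∧ dx_j = -dx_j ∧ dx_i and dx_i ∧ dx_i = 0. For each pair (i, j) with i < j, the coefficient of dx_i ∧ dx_j in alpha ∧ beta is (alpha_i * beta_j - alpha_j * beta_i). Collecting: alpha ∧ beta = (-6*x) dx ∧ dy.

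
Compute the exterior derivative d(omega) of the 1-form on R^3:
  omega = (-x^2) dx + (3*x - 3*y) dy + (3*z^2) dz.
d(omega) = (3) dx ∧ dy

For a 1-form omega = sum_i f_i dx_i, the exterior derivative is
  d(omega) = sum_{i < j} (∂f_j/∂x_i - ∂f_i/∂x_j) dx_i ∧ dx_j.
  coefficient of dx ∧ dy: ∂f_2/∂x - ∂f_1/∂y = ∂(3*x - 3*y)/∂x - ∂(-x^2)/∂y = 3
Assembling: d(omega) = (3) dx ∧ dy.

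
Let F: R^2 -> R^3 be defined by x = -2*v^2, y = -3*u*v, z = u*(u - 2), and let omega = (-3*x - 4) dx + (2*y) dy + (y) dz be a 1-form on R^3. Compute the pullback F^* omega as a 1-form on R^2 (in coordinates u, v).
F^* omega = (6*u*v*(-u + 3*v + 1)) du + (2*v*(9*u^2 - 12*v^2 + 8)) dv

Using F^*(f dg) = (f ∘ F) d(g ∘ F), substitute each coordinate x_i by F_i(u, v) in f_i, and replace dx_i by d F_i = (∂F_i/∂u) du + (∂F_i/∂v) dv.
  For the x component: f_1(F) = 6*v^2 - 4; d F_1 = (0) du + (-4*v) dv
  For the y component: f_2(F) = -6*u*v; d F_2 = (-3*v) du + (-3*u) dv
  For the z component: f_3(F) = -3*u*v; d F_3 = (2*u - 2) du + (0) dv
Combining and collecting du, dv coefficients:
  coeff of du: 6*u*v*(-u + 3*v + 1)
  coeff of dv: 2*v*(9*u^2 - 12*v^2 + 8)
F^* omega = (6*u*v*(-u + 3*v + 1)) du + (2*v*(9*u^2 - 12*v^2 + 8)) dv.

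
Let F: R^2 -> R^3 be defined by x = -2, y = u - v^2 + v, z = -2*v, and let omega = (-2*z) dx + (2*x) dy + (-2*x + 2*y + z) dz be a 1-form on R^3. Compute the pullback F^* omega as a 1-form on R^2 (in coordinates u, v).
F^* omega = (-4) du + (-4*u + 4*v^2 + 8*v - 12) dv

Using F^*(f dg) = (f ∘ F) d(g ∘ F), substitute each coordinate x_i by F_i(u, v) in f_i, and replace dx_i by d F_i = (∂F_i/∂u) du + (∂F_i/∂v) dv.
  For the x component: f_1(F) = 4*v; d F_1 = (0) du + (0) dv
  For the y component: f_2(F) = -4; d F_2 = (1) du + (1 - 2*v) dv
  For the z component: f_3(F) = 2*u - 2*v^2 + 4; d F_3 = (0) du + (-2) dv
Combining and collecting du, dv coefficients:
  coeff of du: -4
  coeff of dv: -4*u + 4*v^2 + 8*v - 12
F^* omega = (-4) du + (-4*u + 4*v^2 + 8*v - 12) dv.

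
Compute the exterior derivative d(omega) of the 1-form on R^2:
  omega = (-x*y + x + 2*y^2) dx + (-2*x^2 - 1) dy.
d(omega) = (-3*x - 4*y) dx ∧ dy

For a 1-form omega = sum_i f_i dx_i, the exterior derivative is
  d(omega) = sum_{i < j} (∂f_j/∂x_i - ∂f_i/∂x_j) dx_i ∧ dx_j.
  coefficient of dx ∧ dy: ∂f_2/∂x - ∂f_1/∂y = ∂(-2*x^2 - 1)/∂x - ∂(-x*y + x + 2*y^2)/∂y = -3*x - 4*y
Assembling: d(omega) = (-3*x - 4*y) dx ∧ dy.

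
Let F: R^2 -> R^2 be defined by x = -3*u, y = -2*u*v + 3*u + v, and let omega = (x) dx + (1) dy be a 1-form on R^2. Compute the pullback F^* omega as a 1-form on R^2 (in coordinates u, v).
F^* omega = (9*u - 2*v + 3) du + (1 - 2*u) dv

Using F^*(f dg) = (f ∘ F) d(g ∘ F), substitute each coordinate x_i by F_i(u, v) in f_i, and replace dx_i by d F_i = (∂F_i/∂u) du + (∂F_i/∂v) dv.
  For the x component: f_1(F) = -3*u; d F_1 = (-3) du + (0) dv
  For the y component: f_2(F) = 1; d F_2 = (3 - 2*v) du + (1 - 2*u) dv
Combining and collecting du, dv coefficients:
  coeff of du: 9*u - 2*v + 3
  coeff of dv: 1 - 2*u
F^* omega = (9*u - 2*v + 3) du + (1 - 2*u) dv.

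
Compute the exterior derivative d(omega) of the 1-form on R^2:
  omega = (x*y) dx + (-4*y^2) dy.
d(omega) = (-x) dx ∧ dy

For a 1-form omega = sum_i f_i dx_i, the exterior derivative is
  d(omega) = sum_{i < j} (∂f_j/∂x_i - ∂f_i/∂x_j) dx_i ∧ dx_j.
  coefficient of dx ∧ dy: ∂f_2/∂x - ∂f_1/∂y = ∂(-4*y^2)/∂x - ∂(x*y)/∂y = -x
Assembling: d(omega) = (-x) dx ∧ dy.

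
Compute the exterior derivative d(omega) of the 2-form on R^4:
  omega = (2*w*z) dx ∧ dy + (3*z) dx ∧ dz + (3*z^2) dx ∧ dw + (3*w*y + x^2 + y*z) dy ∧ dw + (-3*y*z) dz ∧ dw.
d(omega) = (2*w) dx ∧ dy ∧ dz + (2*x + 2*z) dx ∧ dy ∧ dw + (-6*z) dx ∧ dz ∧ dw + (-y - 3*z) dy ∧ dz ∧ dw

For a 2-form omega = sum_{i<j} g_{ij} dx_i ∧ dx_j, the exterior derivative is
  d(omega) = sum_{i<j} d(g_{ij}) ∧ dx_i ∧ dx_j = sum_{i<j, k} (∂g_{ij}/∂x_k) dx_k ∧ dx_i ∧ dx_j.
Expand each term, using dx_k ∧ dx_i ∧ dx_j = sgn(permutation) dx_{(a)} ∧ dx_{(b)} ∧ dx_{(c)} with (a < b < c) sorted:
  d(2*w*z) includes (∂/∂z)(2*w*z) dz = (2*w) dz, which multiplied by dx ∧ dy gives (2*w) dx ∧ dy ∧ dz
  d(2*w*z) includes (∂/∂w)(2*w*z) dw = (2*z) dw, which multiplied by dx ∧ dy gives (2*z) dx ∧ dy ∧ dw
  d(3*z^2) includes (∂/∂z)(3*z^2) dz = (6*z) dz, which multiplied by dx ∧ dw gives (-6*z) dx ∧ dz ∧ dw
  d(3*w*y + x^2 + y*z) includes (∂/∂x)(3*w*y + x^2 + y*z) dx = (2*x) dx, which multiplied by dy ∧ dw gives (2*x) dx ∧ dy ∧ dw
  d(3*w*y + x^2 + y*z) includes (∂/∂z)(3*w*y + x^2 + y*z) dz = (y) dz, which multiplied by dy ∧ dw gives (-y) dy ∧ dz ∧ dw
  d(-3*y*z) includes (∂/∂y)(-3*y*z) dy = (-3*z) dy, which multiplied by dz ∧ dw gives (-3*z) dy ∧ dz ∧ dw
Collecting like 3-forms: d(omega) = (2*w) dx ∧ dy ∧ dz + (2*x + 2*z) dx ∧ dy ∧ dw + (-6*z) dx ∧ dz ∧ dw + (-y - 3*z) dy ∧ dz ∧ dw.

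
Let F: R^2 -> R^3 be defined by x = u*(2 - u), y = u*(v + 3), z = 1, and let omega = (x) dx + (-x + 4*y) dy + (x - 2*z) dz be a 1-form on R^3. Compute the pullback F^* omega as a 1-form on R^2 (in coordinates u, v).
F^* omega = (u*(2*u^2 + u*v - 3*u + 4*v^2 + 22*v + 34)) du + (u^2*(u + 4*v + 10)) dv

Using F^*(f dg) = (f ∘ F) d(g ∘ F), substitute each coordinate x_i by F_i(u, v) in f_i, and replace dx_i by d F_i = (∂F_i/∂u) du + (∂F_i/∂v) dv.
  For the x component: f_1(F) = u*(2 - u); d F_1 = (2 - 2*u) du + (0) dv
  For the y component: f_2(F) = u*(u + 4*v + 10); d F_2 = (v + 3) du + (u) dv
  For the z component: f_3(F) = -u^2 + 2*u - 2; d F_3 = (0) du + (0) dv
Combining and collecting du, dv coefficients:
  coeff of du: u*(2*u^2 + u*v - 3*u + 4*v^2 + 22*v + 34)
  coeff of dv: u^2*(u + 4*v + 10)
F^* omega = (u*(2*u^2 + u*v - 3*u + 4*v^2 + 22*v + 34)) du + (u^2*(u + 4*v + 10)) dv.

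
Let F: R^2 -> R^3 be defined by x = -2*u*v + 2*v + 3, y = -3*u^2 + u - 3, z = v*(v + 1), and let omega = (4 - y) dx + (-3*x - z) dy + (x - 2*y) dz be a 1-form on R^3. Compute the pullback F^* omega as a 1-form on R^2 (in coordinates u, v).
F^* omega = (-42*u^2*v + 6*u*v^2 + 50*u*v + 54*u - v^2 - 21*v - 9) du + (-6*u^3 + 12*u^2*v + 14*u^2 - 4*u*v^2 - 6*u*v - 18*u + 4*v^2 + 20*v + 23) dv

Using F^*(f dg) = (f ∘ F) d(g ∘ F), substitute each coordinate x_i by F_i(u, v) in f_i, and replace dx_i by d F_i = (∂F_i/∂u) du + (∂F_i/∂v) dv.
  For the x component: f_1(F) = 3*u^2 - u + 7; d F_1 = (-2*v) du + (2 - 2*u) dv
  For the y component: f_2(F) = 6*u*v - v^2 - 7*v - 9; d F_2 = (1 - 6*u) du + (0) dv
  For the z component: f_3(F) = 6*u^2 - 2*u*v - 2*u + 2*v + 9; d F_3 = (0) du + (2*v + 1) dv
Combining and collecting du, dv coefficients:
  coeff of du: -42*u^2*v + 6*u*v^2 + 50*u*v + 54*u - v^2 - 21*v - 9
  coeff of dv: -6*u^3 + 12*u^2*v + 14*u^2 - 4*u*v^2 - 6*u*v - 18*u + 4*v^2 + 20*v + 23
F^* omega = (-42*u^2*v + 6*u*v^2 + 50*u*v + 54*u - v^2 - 21*v - 9) du + (-6*u^3 + 12*u^2*v + 14*u^2 - 4*u*v^2 - 6*u*v - 18*u + 4*v^2 + 20*v + 23) dv.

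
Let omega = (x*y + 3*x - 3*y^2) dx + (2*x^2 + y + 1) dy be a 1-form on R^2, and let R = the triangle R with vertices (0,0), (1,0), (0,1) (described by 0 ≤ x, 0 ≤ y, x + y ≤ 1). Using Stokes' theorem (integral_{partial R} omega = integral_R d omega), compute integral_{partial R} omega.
integral_(partial R) omega = 3/2

Stokes: integral_partial_R omega = integral_R d omega with d omega = (∂Q/∂x - ∂P/∂y) dx ∧ dy.
  ∂Q/∂x = 4*x
  ∂P/∂y = x - 6*y
  integrand = ∂Q/∂x - ∂P/∂y = 3*x + 6*y.
Integrating over R: integral_0^1 integral_0^{1-x} (3*x + 6*y) dy dx = 3/2.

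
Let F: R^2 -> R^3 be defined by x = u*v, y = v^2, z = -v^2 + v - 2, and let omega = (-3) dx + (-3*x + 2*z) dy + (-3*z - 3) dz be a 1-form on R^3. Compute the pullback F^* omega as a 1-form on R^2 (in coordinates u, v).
F^* omega = (-3*v) du + (-6*u*v^2 - 3*u - 10*v^3 + 13*v^2 - 17*v + 3) dv

Using F^*(f dg) = (f ∘ F) d(g ∘ F), substitute each coordinate x_i by F_i(u, v) in f_i, and replace dx_i by d F_i = (∂F_i/∂u) du + (∂F_i/∂v) dv.
  For the x component: f_1(F) = -3; d F_1 = (v) du + (u) dv
  For the y component: f_2(F) = -3*u*v - 2*v^2 + 2*v - 4; d F_2 = (0) du + (2*v) dv
  For the z component: f_3(F) = 3*v^2 - 3*v + 3; d F_3 = (0) du + (1 - 2*v) dv
Combining and collecting du, dv coefficients:
  coeff of du: -3*v
  coeff of dv: -6*u*v^2 - 3*u - 10*v^3 + 13*v^2 - 17*v + 3
F^* omega = (-3*v) du + (-6*u*v^2 - 3*u - 10*v^3 + 13*v^2 - 17*v + 3) dv.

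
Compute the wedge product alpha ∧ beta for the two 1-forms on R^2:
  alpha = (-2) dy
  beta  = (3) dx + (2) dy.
alpha ∧ beta = (6) dx ∧ dy

Distribute the wedge, using dx_i ∧ dx_j = -dx_j ∧ dx_i and dx_i ∧ dx_i = 0. For each pair (i, j) with i < j, the coefficient of dx_i ∧ dx_j in alpha ∧ beta is (alpha_i * beta_j - alpha_j * beta_i). Collecting: alpha ∧ beta = (6) dx ∧ dy.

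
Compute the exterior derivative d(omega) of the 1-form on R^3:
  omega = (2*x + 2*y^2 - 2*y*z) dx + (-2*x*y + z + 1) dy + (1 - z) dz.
d(omega) = (-6*y + 2*z) dx ∧ dy + (2*y) dx ∧ dz + (-1) dy ∧ dz

For a 1-form omega = sum_i f_i dx_i, the exterior derivative is
  d(omega) = sum_{i < j} (∂f_j/∂x_i - ∂f_i/∂x_j) dx_i ∧ dx_j.
  coefficient of dx ∧ dy: ∂f_2/∂x - ∂f_1/∂y = ∂(-2*x*y + z + 1)/∂x - ∂(2*x + 2*y^2 - 2*y*z)/∂y = -6*y + 2*z
  coefficient of dx ∧ dz: ∂f_3/∂x - ∂f_1/∂z = ∂(1 - z)/∂x - ∂(2*x + 2*y^2 - 2*y*z)/∂z = 2*y
  coefficient of dy ∧ dz: ∂f_3/∂y - ∂f_2/∂z = ∂(1 - z)/∂y - ∂(-2*x*y + z + 1)/∂z = -1
Assembling: d(omega) = (-6*y + 2*z) dx ∧ dy + (2*y) dx ∧ dz + (-1) dy ∧ dz.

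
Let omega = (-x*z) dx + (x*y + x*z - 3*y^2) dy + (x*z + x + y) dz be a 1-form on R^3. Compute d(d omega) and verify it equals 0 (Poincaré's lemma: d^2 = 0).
d(d omega) = 0

Step 1: d omega = sum_{i<j} (∂f_j/∂x_i - ∂f_i/∂x_j) dx_i ∧ dx_j:
  coeff of dx ∧ dy: y + z
  coeff of dx ∧ dz: x + z + 1
  coeff of dy ∧ dz: 1 - x
Step 2: Apply d again to each 2-form coefficient. The only possible 3-form in R^3 is dx ∧ dy ∧ dz, with coefficient
  ∂(coeff of dy∧dz)/∂x - ∂(coeff of dx∧dz)/∂y + ∂(coeff of dx∧dy)/∂z
  = ∂/∂x (1 - x) - ∂/∂y (x + z + 1) + ∂/∂z (y + z).
Each of these terms simplifies to sums of mixed partials that cancel in pairs. The result is 0 (by equality of mixed partials for smooth functions — Schwarz / Clairaut).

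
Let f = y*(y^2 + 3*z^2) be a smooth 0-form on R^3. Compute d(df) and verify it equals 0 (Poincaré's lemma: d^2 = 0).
d(df) = 0

Step 1: df = sum_i (∂f/∂x_i) dx_i = (0) dx + (3*y^2 + 3*z^2) dy + (6*y*z) dz.
Step 2: Apply d again. Using the 1-form formula, the coefficient of dx ∧ dy in d(df) is ∂^2 f/∂x ∂y - ∂^2 f/∂y ∂x = (0) - (0) = 0 (equality of mixed partials for smooth f).
Similarly for dx ∧ dz and dy ∧ dz — all coefficients vanish. So d(df) = 0.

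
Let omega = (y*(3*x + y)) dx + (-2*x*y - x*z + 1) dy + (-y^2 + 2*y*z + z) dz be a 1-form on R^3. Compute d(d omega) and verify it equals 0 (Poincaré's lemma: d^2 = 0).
d(d omega) = 0

Step 1: d omega = sum_{i<j} (∂f_j/∂x_i - ∂f_i/∂x_j) dx_i ∧ dx_j:
  coeff of dx ∧ dy: -3*x - 4*y - z
  coeff of dx ∧ dz: 0
  coeff of dy ∧ dz: x - 2*y + 2*z
Step 2: Apply d again to each 2-form coefficient. The only possible 3-form in R^3 is dx ∧ dy ∧ dz, with coefficient
  ∂(coeff of dy∧dz)/∂x - ∂(coeff of dx∧dz)/∂y + ∂(coeff of dx∧dy)/∂z
  = ∂/∂x (x - 2*y + 2*z) - ∂/∂y (0) + ∂/∂z (-3*x - 4*y - z).
Each of these terms simplifies to sums of mixed partials that cancel in pairs. The result is 0 (by equality of mixed partials for smooth functions — Schwarz / Clairaut).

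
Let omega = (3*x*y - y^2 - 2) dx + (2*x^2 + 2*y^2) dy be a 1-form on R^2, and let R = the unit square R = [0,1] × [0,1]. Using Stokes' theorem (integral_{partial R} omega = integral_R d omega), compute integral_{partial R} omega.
integral_(partial R) omega = 3/2

Stokes: integral_partial_R omega = integral_R d omega with d omega = (∂Q/∂x - ∂P/∂y) dx ∧ dy.
  ∂Q/∂x = 4*x
  ∂P/∂y = 3*x - 2*y
  integrand = ∂Q/∂x - ∂P/∂y = x + 2*y.
Integrating over R: integral_0^1 integral_0^1 (x + 2*y) dx dy = 3/2.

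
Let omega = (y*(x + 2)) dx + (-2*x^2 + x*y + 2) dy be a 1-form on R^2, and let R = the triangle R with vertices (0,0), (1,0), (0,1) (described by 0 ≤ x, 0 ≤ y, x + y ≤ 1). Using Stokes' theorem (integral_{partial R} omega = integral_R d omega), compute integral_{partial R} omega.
integral_(partial R) omega = -5/3

Stokes: integral_partial_R omega = integral_R d omega with d omega = (∂Q/∂x - ∂P/∂y) dx ∧ dy.
  ∂Q/∂x = -4*x + y
  ∂P/∂y = x + 2
  integrand = ∂Q/∂x - ∂P/∂y = -5*x + y - 2.
Integrating over R: integral_0^1 integral_0^{1-x} (-5*x + y - 2) dy dx = -5/3.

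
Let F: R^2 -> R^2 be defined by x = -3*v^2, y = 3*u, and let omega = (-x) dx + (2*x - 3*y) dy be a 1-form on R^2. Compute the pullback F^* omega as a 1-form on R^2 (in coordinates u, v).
F^* omega = (-27*u - 18*v^2) du + (-18*v^3) dv

Using F^*(f dg) = (f ∘ F) d(g ∘ F), substitute each coordinate x_i by F_i(u, v) in f_i, and replace dx_i by d F_i = (∂F_i/∂u) du + (∂F_i/∂v) dv.
  For the x component: f_1(F) = 3*v^2; d F_1 = (0) du + (-6*v) dv
  For the y component: f_2(F) = -9*u - 6*v^2; d F_2 = (3) du + (0) dv
Combining and collecting du, dv coefficients:
  coeff of du: -27*u - 18*v^2
  coeff of dv: -18*v^3
F^* omega = (-27*u - 18*v^2) du + (-18*v^3) dv.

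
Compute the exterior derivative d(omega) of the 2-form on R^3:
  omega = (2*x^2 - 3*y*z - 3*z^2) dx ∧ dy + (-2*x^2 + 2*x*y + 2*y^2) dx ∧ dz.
d(omega) = (-2*x - 7*y - 6*z) dx ∧ dy ∧ dz

For a 2-form omega = sum_{i<j} g_{ij} dx_i ∧ dx_j, the exterior derivative is
  d(omega) = sum_{i<j} d(g_{ij}) ∧ dx_i ∧ dx_j = sum_{i<j, k} (∂g_{ij}/∂x_k) dx_k ∧ dx_i ∧ dx_j.
Expand each term, using dx_k ∧ dx_i ∧ dx_j = sgn(permutation) dx_{(a)} ∧ dx_{(b)} ∧ dx_{(c)} with (a < b < c) sorted:
  d(2*x^2 - 3*y*z - 3*z^2) includes (∂/∂z)(2*x^2 - 3*y*z - 3*z^2) dz = (-3*y - 6*z) dz, which multiplied by dx ∧ dy gives (-3*y - 6*z) dx ∧ dy ∧ dz
  d(-2*x^2 + 2*x*y + 2*y^2) includes (∂/∂y)(-2*x^2 + 2*x*y + 2*y^2) dy = (2*x + 4*y) dy, which multiplied by dx ∧ dz gives (-2*x - 4*y) dx ∧ dy ∧ dz
Collecting like 3-forms: d(omega) = (-2*x - 7*y - 6*z) dx ∧ dy ∧ dz.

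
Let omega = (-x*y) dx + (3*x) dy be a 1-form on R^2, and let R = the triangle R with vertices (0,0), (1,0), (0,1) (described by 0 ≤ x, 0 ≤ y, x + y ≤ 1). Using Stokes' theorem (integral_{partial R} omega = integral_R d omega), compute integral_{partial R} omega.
integral_(partial R) omega = 5/3

Stokes: integral_partial_R omega = integral_R d omega with d omega = (∂Q/∂x - ∂P/∂y) dx ∧ dy.
  ∂Q/∂x = 3
  ∂P/∂y = -x
  integrand = ∂Q/∂x - ∂P/∂y = x + 3.
Integrating over R: integral_0^1 integral_0^{1-x} (x + 3) dy dx = 5/3.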